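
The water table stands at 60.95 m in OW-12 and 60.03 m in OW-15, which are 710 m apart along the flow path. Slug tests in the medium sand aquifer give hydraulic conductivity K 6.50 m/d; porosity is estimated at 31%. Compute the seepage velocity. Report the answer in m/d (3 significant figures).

0.0272 m/d

Hydraulic gradient i = (60.95 − 60.03) / 710 = 0.92 / 710 = 0.001296
q = Ki = 6.50 × 0.001296 = 0.008423 m/d
v_s = q/n_e = 0.008423/0.31 = 0.02717 m/d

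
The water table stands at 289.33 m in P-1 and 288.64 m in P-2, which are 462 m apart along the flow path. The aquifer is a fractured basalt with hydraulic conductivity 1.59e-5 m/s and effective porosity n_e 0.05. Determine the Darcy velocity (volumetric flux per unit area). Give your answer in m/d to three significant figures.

0.00205 m/d

Hydraulic gradient i = (289.33 − 288.64) / 462 = 0.69 / 462 = 0.001494
K = 1.59e-5 m/s × 86400 s/d = 1.374 m/d
Darcy flux q = K·i = 1.374 × 0.001494 = 0.002052 m/d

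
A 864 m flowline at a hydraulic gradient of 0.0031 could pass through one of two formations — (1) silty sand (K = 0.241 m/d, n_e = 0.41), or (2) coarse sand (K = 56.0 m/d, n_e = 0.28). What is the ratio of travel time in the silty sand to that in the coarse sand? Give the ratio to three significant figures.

Unit 1 (silty sand): v = 0.241×0.0031/0.41 = 0.001822 m/d, t = 864/0.001822 = 474200 d
Unit 2 (coarse sand): v = 56.0×0.0031/0.28 = 0.6200 m/d, t = 864/0.6200 = 1394 d
t(silty sand) / t(coarse sand) = 474200/1394 = 340

340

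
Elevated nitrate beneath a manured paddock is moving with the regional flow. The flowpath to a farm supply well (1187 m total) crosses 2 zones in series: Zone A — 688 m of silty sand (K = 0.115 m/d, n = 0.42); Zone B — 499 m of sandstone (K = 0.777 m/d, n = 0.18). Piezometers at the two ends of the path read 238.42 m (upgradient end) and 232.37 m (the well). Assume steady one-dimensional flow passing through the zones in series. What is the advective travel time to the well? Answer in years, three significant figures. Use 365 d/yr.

1140 years

Total head drop ΔH = 238.42 − 232.37 = 6.05 m
Continuity: the same q passes through each zone, so ΔH = q·Σ(L_j/K_j) — the zones act as resistances in series.
Σ(L/K) = 688/0.115 + 499/0.777 = 5983 + 642.2 = 6625 d
q = ΔH / Σ(L/K) = 6.05 / 6625 = 9.132e-4 m/d (same in every zone)
Zone A: v = q/n = 9.132e-4/0.42 = 0.002174 m/d → t_A = 688/0.002174 = 316400 d
Zone B: v = q/n = 9.132e-4/0.18 = 0.005074 m/d → t_B = 499/0.005074 = 98350 d
Total t = 316400 + 98350 = 414800 d
   = 414800 / 365 = 1140 yr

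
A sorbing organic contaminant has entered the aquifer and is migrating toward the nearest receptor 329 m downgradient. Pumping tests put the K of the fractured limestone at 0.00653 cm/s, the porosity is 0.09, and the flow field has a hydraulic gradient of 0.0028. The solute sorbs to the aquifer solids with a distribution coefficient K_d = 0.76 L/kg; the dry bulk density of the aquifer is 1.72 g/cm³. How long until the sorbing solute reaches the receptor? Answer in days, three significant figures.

K = 0.00653 cm/s × 864 = 5.642 m/d
Darcy flux q = K·i = 5.642 × 0.0028 = 0.01580 m/d
Average linear velocity = 0.01580 / 0.09 = 0.1755 m/d
Retardation R = 1 + ρ_b·K_d/n = 1 + 1.72×0.76/0.09 = 15.52
Contaminant velocity v_c = v/R = 0.1755/15.52 = 0.01131 m/d
t = L/v_c = 329/0.01131 = 29100 d

29100 days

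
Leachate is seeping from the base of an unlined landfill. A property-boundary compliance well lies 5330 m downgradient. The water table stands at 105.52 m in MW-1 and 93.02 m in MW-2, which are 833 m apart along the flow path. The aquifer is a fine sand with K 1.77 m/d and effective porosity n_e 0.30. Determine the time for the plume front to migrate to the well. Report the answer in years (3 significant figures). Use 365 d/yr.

165 years

Hydraulic gradient i = (105.52 − 93.02) / 833 = 12.50 / 833 = 0.01501
q = Ki = 1.77 × 0.01501 = 0.02656 m/d
Seepage velocity v = q / n = 0.02656 / 0.30 = 0.08854 m/d
t = L / v = 5330 / 0.08854 = 60200 d
   = 60200 / 365 = 165 yr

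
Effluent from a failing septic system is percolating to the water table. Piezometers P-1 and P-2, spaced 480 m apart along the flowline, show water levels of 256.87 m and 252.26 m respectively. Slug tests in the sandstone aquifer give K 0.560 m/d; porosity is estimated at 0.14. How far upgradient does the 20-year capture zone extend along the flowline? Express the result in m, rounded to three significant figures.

Hydraulic gradient i = (256.87 − 252.26) / 480 = 4.61 / 480 = 0.009604
Specific discharge q = 0.560 × 0.009604 = 0.005378 m/d
v_s = q/n_e = 0.005378/0.14 = 0.03842 m/d
T = 20 yr × 365 = 7300 d
L = v × T = 0.03842 × 7300 = 280.4 m

280 m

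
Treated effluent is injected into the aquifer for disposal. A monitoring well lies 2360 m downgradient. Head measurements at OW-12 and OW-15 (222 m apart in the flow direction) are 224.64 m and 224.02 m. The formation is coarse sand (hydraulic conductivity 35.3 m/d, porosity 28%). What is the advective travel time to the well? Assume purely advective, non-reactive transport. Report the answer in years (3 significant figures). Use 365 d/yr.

18.4 years

Hydraulic gradient i = (224.64 − 224.02) / 222 = 0.62 / 222 = 0.002793
Specific discharge q = 35.3 × 0.002793 = 0.09859 m/d
v = Ki/n = 35.3·0.002793/0.28 = 0.3521 m/d
t = L / v = 2360 / 0.3521 = 6703 d
   = 6703 / 365 = 18.4 yr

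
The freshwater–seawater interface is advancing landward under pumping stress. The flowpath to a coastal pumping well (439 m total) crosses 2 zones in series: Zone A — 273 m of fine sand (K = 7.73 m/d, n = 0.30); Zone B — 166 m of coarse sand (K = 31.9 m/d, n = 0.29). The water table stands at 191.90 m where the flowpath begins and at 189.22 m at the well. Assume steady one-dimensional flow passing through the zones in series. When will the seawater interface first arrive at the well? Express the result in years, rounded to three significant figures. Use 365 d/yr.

5.39 years

Total head drop ΔH = 191.90 − 189.22 = 2.68 m
Continuity: the same q passes through each zone, so ΔH = q·Σ(L_j/K_j) — the zones act as resistances in series.
Σ(L/K) = 273/7.73 + 166/31.9 = 35.32 + 5.204 = 40.52 d
q = ΔH / Σ(L/K) = 2.68 / 40.52 = 0.06614 m/d (same in every zone)
Zone A: v = q/n = 0.06614/0.30 = 0.2205 m/d → t_A = 273/0.2205 = 1238 d
Zone B: v = q/n = 0.06614/0.29 = 0.2281 m/d → t_B = 166/0.2281 = 727.9 d
Total t = 1238 + 727.9 = 1966 d
   = 1966 / 365 = 5.39 yr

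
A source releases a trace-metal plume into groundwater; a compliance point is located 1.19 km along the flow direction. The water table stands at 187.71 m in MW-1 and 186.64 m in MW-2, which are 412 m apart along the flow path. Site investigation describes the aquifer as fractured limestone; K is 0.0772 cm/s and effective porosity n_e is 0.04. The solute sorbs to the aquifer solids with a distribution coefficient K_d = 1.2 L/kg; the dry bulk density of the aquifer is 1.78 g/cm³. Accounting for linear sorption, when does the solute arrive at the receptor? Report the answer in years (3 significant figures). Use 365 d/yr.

41.0 years

Hydraulic gradient i = (187.71 − 186.64) / 412 = 1.07 / 412 = 0.002597
K = 0.0772 cm/s × 864 = 66.70 m/d
Darcy flux q = K·i = 66.70 × 0.002597 = 0.1732 m/d
v = Ki/n = 66.70·0.002597/0.04 = 4.331 m/d
Retardation R = 1 + ρ_b·K_d/n = 1 + 1.78×1.2/0.04 = 54.40
Contaminant velocity v_c = v/R = 4.331/54.40 = 0.07961 m/d
L = 1.19 km = 1190 m
t = L/v_c = 1190/0.07961 = 14950 d
   = 14950/365 = 41.0 yr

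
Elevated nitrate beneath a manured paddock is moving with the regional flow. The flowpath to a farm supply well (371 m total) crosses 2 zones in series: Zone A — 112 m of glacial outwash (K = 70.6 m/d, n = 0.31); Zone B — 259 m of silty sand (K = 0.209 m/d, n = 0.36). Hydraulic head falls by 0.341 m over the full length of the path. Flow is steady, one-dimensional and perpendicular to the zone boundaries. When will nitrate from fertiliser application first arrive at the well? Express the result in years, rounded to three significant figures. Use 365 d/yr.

1280 years

Continuity: the same q passes through each zone, so ΔH = q·Σ(L_j/K_j) — the zones act as resistances in series.
Σ(L/K) = 112/70.6 + 259/0.209 = 1.586 + 1239 = 1241 d
q = ΔH / Σ(L/K) = 0.341 / 1241 = 2.748e-4 m/d (same in every zone)
Zone A: v = q/n = 2.748e-4/0.31 = 8.865e-4 m/d → t_A = 112/8.865e-4 = 126300 d
Zone B: v = q/n = 2.748e-4/0.36 = 7.634e-4 m/d → t_B = 259/7.634e-4 = 339300 d
Total t = 126300 + 339300 = 465600 d
   = 465600 / 365 = 1280 yr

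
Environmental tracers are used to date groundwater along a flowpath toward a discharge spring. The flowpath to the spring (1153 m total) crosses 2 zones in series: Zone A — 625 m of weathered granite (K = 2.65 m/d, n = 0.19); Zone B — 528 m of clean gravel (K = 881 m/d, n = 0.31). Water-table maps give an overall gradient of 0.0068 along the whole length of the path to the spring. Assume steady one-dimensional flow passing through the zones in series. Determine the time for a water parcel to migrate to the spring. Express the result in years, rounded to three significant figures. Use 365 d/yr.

23.3 years

For zones in series the flux q is common to all zones; the equivalent conductivity is the harmonic (thickness-weighted) mean, K_eq = L_total / Σ(L_j/K_j).
Σ(L/K) = 625/2.65 + 528/881 = 235.8 + 0.5993 = 236.4 d
K_eq = L_total / Σ(L/K) = 1153 / 236.4 = 4.876 m/d
q = K_eq · i = 4.876 × 0.0068 = 0.03316 m/d (same in every zone)
Zone A: v = q/n = 0.03316/0.19 = 0.1745 m/d → t_A = 625/0.1745 = 3581 d
Zone B: v = q/n = 0.03316/0.31 = 0.1070 m/d → t_B = 528/0.1070 = 4936 d
Total t = 3581 + 4936 = 8517 d
   = 8517 / 365 = 23.3 yr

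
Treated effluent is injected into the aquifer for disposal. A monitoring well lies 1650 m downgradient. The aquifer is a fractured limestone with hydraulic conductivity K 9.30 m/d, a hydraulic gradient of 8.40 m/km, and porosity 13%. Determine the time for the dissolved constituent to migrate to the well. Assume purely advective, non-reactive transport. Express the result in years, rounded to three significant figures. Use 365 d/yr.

7.52 years

q = Ki = 9.30 × 0.0084 = 0.07812 m/d
v = Ki/n = 9.30·0.0084/0.13 = 0.6009 m/d
t = L / v = 1650 / 0.6009 = 2746 d
   = 2746 / 365 = 7.52 yr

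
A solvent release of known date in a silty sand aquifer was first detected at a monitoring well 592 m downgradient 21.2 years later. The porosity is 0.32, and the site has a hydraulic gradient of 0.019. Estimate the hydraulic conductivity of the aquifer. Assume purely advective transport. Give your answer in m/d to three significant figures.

t = 21.2 years = 7738 d
v = L / t = 592 / 7738 = 0.07651 m/d
K = v · n / i = 0.07651 × 0.32 / 0.019 = 1.29 m/d

1.29 m/d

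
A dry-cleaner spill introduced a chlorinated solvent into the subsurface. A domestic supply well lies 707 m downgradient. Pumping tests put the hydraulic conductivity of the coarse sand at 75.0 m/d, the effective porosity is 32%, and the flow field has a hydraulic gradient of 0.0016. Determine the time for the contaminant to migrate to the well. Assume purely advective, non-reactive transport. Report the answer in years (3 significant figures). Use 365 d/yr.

Darcy flux q = K·i = 75.0 × 0.0016 = 0.1200 m/d
Average linear velocity = 0.1200 / 0.32 = 0.3750 m/d
t = L / v = 707 / 0.3750 = 1885 d
   = 1885 / 365 = 5.17 yr

5.17 years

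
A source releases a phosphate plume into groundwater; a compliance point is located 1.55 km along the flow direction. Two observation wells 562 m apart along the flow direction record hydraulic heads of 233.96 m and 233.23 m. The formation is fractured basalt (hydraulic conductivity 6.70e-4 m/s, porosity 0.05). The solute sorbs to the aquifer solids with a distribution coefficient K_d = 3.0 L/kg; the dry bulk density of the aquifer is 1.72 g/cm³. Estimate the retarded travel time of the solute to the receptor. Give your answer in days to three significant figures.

Hydraulic gradient i = (233.96 − 233.23) / 562 = 0.73 / 562 = 0.001299
K = 6.70e-4 m/s × 86400 s/d = 57.89 m/d
Specific discharge q = 57.89 × 0.001299 = 0.07519 m/d
Average linear velocity = 0.07519 / 0.05 = 1.504 m/d
Retardation R = 1 + ρ_b·K_d/n = 1 + 1.72×3.0/0.05 = 104.2
Contaminant velocity v_c = v/R = 1.504/104.2 = 0.01443 m/d
L = 1.55 km = 1550 m
t = L/v_c = 1550/0.01443 = 107400 d

107000 days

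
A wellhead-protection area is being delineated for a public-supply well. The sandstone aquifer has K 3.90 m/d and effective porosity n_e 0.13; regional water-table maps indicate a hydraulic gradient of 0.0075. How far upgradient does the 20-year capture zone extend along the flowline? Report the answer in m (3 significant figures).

1640 m

Specific discharge q = 3.90 × 0.0075 = 0.02925 m/d
Average linear velocity = 0.02925 / 0.13 = 0.2250 m/d
T = 20 yr × 365 = 7300 d
L = v × T = 0.2250 × 7300 = 1642 m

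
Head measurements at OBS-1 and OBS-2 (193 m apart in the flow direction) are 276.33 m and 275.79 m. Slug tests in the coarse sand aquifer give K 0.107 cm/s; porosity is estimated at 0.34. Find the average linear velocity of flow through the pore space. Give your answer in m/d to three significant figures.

Hydraulic gradient i = (276.33 − 275.79) / 193 = 0.54 / 193 = 0.002798
K = 0.107 cm/s × 864 = 92.45 m/d
q = Ki = 92.45 × 0.002798 = 0.2587 m/d
v = Ki/n = 92.45·0.002798/0.34 = 0.7608 m/d

0.761 m/d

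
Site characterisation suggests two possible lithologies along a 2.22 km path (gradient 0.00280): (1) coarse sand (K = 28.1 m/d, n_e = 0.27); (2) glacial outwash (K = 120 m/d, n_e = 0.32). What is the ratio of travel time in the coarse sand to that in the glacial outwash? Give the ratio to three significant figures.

Unit 1 (coarse sand): v = 28.1×0.0028/0.27 = 0.2914 m/d, t = 2220/0.2914 = 7618 d
Unit 2 (glacial outwash): v = 120×0.0028/0.32 = 1.050 m/d, t = 2220/1.050 = 2114 d
t(coarse sand) / t(glacial outwash) = 7618/2114 = 3.60

3.60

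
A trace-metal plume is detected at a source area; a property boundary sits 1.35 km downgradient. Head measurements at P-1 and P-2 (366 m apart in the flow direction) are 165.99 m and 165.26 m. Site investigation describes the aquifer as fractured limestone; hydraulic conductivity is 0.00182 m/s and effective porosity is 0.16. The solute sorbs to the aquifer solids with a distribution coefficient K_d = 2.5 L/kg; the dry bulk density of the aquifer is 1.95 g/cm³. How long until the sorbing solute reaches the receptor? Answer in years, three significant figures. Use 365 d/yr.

Hydraulic gradient i = (165.99 − 165.26) / 366 = 0.73 / 366 = 0.001995
K = 0.00182 m/s × 86400 s/d = 157.2 m/d
Darcy flux q = K·i = 157.2 × 0.001995 = 0.3136 m/d
v = Ki/n = 157.2·0.001995/0.16 = 1.960 m/d
Retardation R = 1 + ρ_b·K_d/n = 1 + 1.95×2.5/0.16 = 31.47
Contaminant velocity v_c = v/R = 1.960/31.47 = 0.06229 m/d
L = 1.35 km = 1350 m
t = L/v_c = 1350/0.06229 = 21670 d
   = 21670/365 = 59.4 yr

59.4 years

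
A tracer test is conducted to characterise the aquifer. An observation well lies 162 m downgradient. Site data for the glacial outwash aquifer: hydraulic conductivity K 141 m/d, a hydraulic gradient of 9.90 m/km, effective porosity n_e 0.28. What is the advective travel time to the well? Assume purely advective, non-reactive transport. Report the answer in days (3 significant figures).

Specific discharge q = 141 × 0.0099 = 1.396 m/d
Seepage velocity v = q / n = 1.396 / 0.28 = 4.985 m/d
t = L / v = 162 / 4.985 = 32.50 d

32.5 days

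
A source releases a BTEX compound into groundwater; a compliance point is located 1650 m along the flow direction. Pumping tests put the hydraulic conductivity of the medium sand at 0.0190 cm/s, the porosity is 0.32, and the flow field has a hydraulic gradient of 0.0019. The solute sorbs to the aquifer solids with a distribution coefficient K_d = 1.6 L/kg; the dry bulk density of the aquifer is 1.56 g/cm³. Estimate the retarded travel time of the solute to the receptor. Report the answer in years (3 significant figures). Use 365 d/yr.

K = 0.0190 cm/s × 864 = 16.42 m/d
Darcy flux q = K·i = 16.42 × 0.0019 = 0.03119 m/d
Seepage velocity v = q / n = 0.03119 / 0.32 = 0.09747 m/d
Retardation R = 1 + ρ_b·K_d/n = 1 + 1.56×1.6/0.32 = 8.800
Contaminant velocity v_c = v/R = 0.09747/8.800 = 0.01108 m/d
t = L/v_c = 1650/0.01108 = 149000 d
   = 149000/365 = 408 yr

408 years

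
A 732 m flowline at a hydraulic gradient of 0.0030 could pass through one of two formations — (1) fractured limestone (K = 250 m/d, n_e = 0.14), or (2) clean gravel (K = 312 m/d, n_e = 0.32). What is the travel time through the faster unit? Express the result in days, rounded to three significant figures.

137 days

Unit 1 (fractured limestone): v = 250×0.0030/0.14 = 5.357 m/d, t = 732/5.357 = 136.6 d
Unit 2 (clean gravel): v = 312×0.0030/0.32 = 2.925 m/d, t = 732/2.925 = 250.3 d
Faster unit: t = 137 d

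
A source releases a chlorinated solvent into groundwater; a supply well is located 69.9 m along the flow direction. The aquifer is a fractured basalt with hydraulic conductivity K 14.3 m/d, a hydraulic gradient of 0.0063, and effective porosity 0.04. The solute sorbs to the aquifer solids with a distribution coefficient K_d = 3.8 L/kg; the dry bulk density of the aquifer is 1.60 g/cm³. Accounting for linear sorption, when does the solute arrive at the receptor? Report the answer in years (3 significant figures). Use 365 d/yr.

13.0 years

Specific discharge q = 14.3 × 0.0063 = 0.09009 m/d
Average linear velocity = 0.09009 / 0.04 = 2.252 m/d
Retardation R = 1 + ρ_b·K_d/n = 1 + 1.60×3.8/0.04 = 153.0
Contaminant velocity v_c = v/R = 2.252/153.0 = 0.01472 m/d
t = L/v_c = 69.9/0.01472 = 4748 d
   = 4748/365 = 13.0 yr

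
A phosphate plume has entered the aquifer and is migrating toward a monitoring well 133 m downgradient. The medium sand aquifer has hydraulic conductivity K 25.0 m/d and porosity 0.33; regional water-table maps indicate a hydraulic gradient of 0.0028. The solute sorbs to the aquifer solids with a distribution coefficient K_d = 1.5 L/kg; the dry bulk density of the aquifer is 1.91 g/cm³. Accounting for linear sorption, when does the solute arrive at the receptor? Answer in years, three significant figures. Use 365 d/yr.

16.6 years

Darcy flux q = K·i = 25.0 × 0.0028 = 0.07000 m/d
v_s = q/n_e = 0.07000/0.33 = 0.2121 m/d
Retardation R = 1 + ρ_b·K_d/n = 1 + 1.91×1.5/0.33 = 9.682
Contaminant velocity v_c = v/R = 0.2121/9.682 = 0.02191 m/d
t = L/v_c = 133/0.02191 = 6071 d
   = 6071/365 = 16.6 yr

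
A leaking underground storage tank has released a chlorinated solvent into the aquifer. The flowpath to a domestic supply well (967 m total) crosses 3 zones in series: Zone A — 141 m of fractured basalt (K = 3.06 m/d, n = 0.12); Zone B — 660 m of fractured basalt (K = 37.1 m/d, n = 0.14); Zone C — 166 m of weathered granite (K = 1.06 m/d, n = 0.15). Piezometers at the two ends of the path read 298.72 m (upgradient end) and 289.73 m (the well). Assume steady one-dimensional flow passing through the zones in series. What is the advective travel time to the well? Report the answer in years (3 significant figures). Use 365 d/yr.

Total head drop ΔH = 298.72 − 289.73 = 8.99 m
Continuity: the same q passes through each zone, so ΔH = q·Σ(L_j/K_j) — the zones act as resistances in series.
Σ(L/K) = 141/3.06 + 660/37.1 + 166/1.06 = 46.08 + 17.79 + 156.6 = 220.5 d
q = ΔH / Σ(L/K) = 8.99 / 220.5 = 0.04078 m/d (same in every zone)
Zone A: v = q/n = 0.04078/0.12 = 0.3398 m/d → t_A = 141/0.3398 = 414.9 d
Zone B: v = q/n = 0.04078/0.14 = 0.2913 m/d → t_B = 660/0.2913 = 2266 d
Zone C: v = q/n = 0.04078/0.15 = 0.2718 m/d → t_C = 166/0.2718 = 610.7 d
Total t = 414.9 + 2266 + 610.7 = 3292 d
   = 3292 / 365 = 9.02 yr

9.02 years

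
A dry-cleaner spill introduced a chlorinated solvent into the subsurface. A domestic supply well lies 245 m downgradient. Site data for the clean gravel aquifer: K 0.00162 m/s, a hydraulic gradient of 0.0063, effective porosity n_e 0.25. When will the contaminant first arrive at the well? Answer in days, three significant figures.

K = 0.00162 m/s × 86400 s/d = 140.0 m/d
Darcy flux q = K·i = 140.0 × 0.0063 = 0.8818 m/d
Seepage velocity v = q / n = 0.8818 / 0.25 = 3.527 m/d
t = L / v = 245 / 3.527 = 69.46 d

69.5 days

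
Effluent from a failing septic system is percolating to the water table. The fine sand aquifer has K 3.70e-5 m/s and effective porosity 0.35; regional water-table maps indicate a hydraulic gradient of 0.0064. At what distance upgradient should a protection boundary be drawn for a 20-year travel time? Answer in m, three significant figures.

427 m

K = 3.70e-5 m/s × 86400 s/d = 3.197 m/d
Specific discharge q = 3.197 × 0.0064 = 0.02046 m/d
Seepage velocity v = q / n = 0.02046 / 0.35 = 0.05846 m/d
T = 20 yr × 365 = 7300 d
L = v × T = 0.05846 × 7300 = 426.7 m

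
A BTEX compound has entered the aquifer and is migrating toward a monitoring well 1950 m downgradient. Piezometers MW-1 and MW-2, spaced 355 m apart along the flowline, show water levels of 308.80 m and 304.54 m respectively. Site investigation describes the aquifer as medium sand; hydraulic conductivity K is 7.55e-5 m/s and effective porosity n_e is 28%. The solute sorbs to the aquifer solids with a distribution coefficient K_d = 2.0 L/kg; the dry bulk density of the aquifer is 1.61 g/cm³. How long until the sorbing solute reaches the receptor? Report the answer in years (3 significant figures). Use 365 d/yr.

239 years

Hydraulic gradient i = (308.80 − 304.54) / 355 = 4.26 / 355 = 0.01200
K = 7.55e-5 m/s × 86400 s/d = 6.523 m/d
Specific discharge q = 6.523 × 0.01200 = 0.07828 m/d
v = Ki/n = 6.523·0.01200/0.28 = 0.2796 m/d
Retardation R = 1 + ρ_b·K_d/n = 1 + 1.61×2.0/0.28 = 12.50
Contaminant velocity v_c = v/R = 0.2796/12.50 = 0.02237 m/d
t = L/v_c = 1950/0.02237 = 87190 d
   = 87190/365 = 239 yr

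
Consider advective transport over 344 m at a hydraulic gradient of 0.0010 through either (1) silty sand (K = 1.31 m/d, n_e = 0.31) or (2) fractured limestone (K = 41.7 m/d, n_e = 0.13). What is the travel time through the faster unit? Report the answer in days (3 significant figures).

Unit 1 (silty sand): v = 1.31×0.0010/0.31 = 0.004226 m/d, t = 344/0.004226 = 81400 d
Unit 2 (fractured limestone): v = 41.7×0.0010/0.13 = 0.3208 m/d, t = 344/0.3208 = 1072 d
Faster unit: t = 1070 d

1070 days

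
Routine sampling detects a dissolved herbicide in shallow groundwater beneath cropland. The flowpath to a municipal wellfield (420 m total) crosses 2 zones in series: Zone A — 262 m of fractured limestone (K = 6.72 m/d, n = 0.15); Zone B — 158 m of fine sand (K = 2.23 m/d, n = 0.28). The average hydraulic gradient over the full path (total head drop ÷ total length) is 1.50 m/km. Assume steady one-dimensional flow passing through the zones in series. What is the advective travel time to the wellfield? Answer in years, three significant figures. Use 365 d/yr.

Continuity: the same q passes through each zone, so ΔH = q·Σ(L_j/K_j) — the zones act as resistances in series.
Σ(L/K) = 262/6.72 + 158/2.23 = 38.99 + 70.85 = 109.8 d
K_eq = L_total / Σ(L/K) = 420 / 109.8 = 3.824 m/d
q = K_eq · i = 3.824 × 0.0015 = 0.005736 m/d (same in every zone)
Zone A: v = q/n = 0.005736/0.15 = 0.03824 m/d → t_A = 262/0.03824 = 6852 d
Zone B: v = q/n = 0.005736/0.28 = 0.02048 m/d → t_B = 158/0.02048 = 7713 d
Total t = 6852 + 7713 = 14570 d
   = 14570 / 365 = 39.9 yr

39.9 years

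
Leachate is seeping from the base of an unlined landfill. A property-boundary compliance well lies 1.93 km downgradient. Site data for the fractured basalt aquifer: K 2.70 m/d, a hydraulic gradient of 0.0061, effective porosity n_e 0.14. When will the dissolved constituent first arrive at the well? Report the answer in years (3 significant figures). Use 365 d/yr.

Darcy flux q = K·i = 2.70 × 0.0061 = 0.01647 m/d
v = Ki/n = 2.70·0.0061/0.14 = 0.1176 m/d
L = 1.93 km = 1930 m
t = L / v = 1930 / 0.1176 = 16410 d
   = 16410 / 365 = 44.9 yr

44.9 years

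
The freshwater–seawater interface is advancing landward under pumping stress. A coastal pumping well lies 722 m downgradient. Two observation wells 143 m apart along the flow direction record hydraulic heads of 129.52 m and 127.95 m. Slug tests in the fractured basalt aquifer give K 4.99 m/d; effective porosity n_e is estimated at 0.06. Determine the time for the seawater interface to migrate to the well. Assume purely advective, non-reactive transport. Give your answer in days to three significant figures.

Hydraulic gradient i = (129.52 − 127.95) / 143 = 1.57 / 143 = 0.01098
Specific discharge q = 4.99 × 0.01098 = 0.05479 m/d
Average linear velocity = 0.05479 / 0.06 = 0.9131 m/d
t = L / v = 722 / 0.9131 = 790.7 d

791 days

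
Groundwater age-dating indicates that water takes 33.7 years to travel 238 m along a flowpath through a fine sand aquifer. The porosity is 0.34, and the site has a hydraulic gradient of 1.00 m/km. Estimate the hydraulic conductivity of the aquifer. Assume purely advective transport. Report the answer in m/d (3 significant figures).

t = 33.7 years = 12300 d
v = L / t = 238 / 12300 = 0.01935 m/d
K = v · n / i = 0.01935 × 0.34 / 0.0010 = 6.58 m/d

6.58 m/d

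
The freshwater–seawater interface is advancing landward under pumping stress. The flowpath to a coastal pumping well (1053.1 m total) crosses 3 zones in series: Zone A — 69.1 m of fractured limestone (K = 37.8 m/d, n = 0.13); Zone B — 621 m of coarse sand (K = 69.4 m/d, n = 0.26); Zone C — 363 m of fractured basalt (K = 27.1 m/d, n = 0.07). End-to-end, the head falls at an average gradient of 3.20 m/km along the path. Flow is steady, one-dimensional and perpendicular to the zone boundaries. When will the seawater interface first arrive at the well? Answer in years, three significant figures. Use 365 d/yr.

Steady 1-D flow in series ⇒ the Darcy flux q is identical in every zone and the zone head losses add (resistances L/K in series).
Σ(L/K) = 69.1/37.8 + 621/69.4 + 363/27.1 = 1.828 + 8.948 + 13.39 = 24.17 d
K_eq = L_total / Σ(L/K) = 1053.1 / 24.17 = 43.57 m/d
q = K_eq · i = 43.57 × 0.0032 = 0.1394 m/d (same in every zone)
Zone A: v = q/n = 0.1394/0.13 = 1.072 m/d → t_A = 69.1/1.072 = 64.43 d
Zone B: v = q/n = 0.1394/0.26 = 0.5362 m/d → t_B = 621/0.5362 = 1158 d
Zone C: v = q/n = 0.1394/0.07 = 1.992 m/d → t_C = 363/1.992 = 182.3 d
Total t = 64.43 + 1158 + 182.3 = 1405 d
   = 1405 / 365 = 3.85 yr

3.85 years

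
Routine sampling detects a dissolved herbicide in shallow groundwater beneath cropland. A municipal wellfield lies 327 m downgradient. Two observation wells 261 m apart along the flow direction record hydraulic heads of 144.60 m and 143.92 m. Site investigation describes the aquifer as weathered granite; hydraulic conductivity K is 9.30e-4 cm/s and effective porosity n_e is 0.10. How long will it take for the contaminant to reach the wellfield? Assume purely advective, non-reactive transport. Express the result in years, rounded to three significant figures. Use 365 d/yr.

Hydraulic gradient i = (144.60 − 143.92) / 261 = 0.68 / 261 = 0.002605
K = 9.30e-4 cm/s × 864 = 0.8035 m/d
Specific discharge q = 0.8035 × 0.002605 = 0.002093 m/d
v_s = q/n_e = 0.002093/0.10 = 0.02093 m/d
t = L / v = 327 / 0.02093 = 15620 d
   = 15620 / 365 = 42.8 yr

42.8 years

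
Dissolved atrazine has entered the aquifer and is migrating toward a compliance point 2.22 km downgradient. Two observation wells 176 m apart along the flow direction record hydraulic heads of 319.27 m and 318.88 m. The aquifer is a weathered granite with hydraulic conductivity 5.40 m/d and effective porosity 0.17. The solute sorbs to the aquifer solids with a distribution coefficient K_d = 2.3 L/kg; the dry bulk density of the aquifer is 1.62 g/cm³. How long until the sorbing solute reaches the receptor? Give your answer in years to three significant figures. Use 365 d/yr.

1980 years

Hydraulic gradient i = (319.27 − 318.88) / 176 = 0.39 / 176 = 0.002216
Specific discharge q = 5.40 × 0.002216 = 0.01197 m/d
v_s = q/n_e = 0.01197/0.17 = 0.07039 m/d
Retardation R = 1 + ρ_b·K_d/n = 1 + 1.62×2.3/0.17 = 22.92
Contaminant velocity v_c = v/R = 0.07039/22.92 = 0.003071 m/d
L = 2.22 km = 2220 m
t = L/v_c = 2220/0.003071 = 722800 d
   = 722800/365 = 1980 yr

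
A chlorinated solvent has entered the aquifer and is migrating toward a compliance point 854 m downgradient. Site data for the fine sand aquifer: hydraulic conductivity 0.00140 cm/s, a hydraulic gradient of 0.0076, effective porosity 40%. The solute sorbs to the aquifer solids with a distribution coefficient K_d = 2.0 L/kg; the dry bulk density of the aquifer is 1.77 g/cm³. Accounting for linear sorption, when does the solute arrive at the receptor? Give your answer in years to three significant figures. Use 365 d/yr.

K = 0.00140 cm/s × 864 = 1.210 m/d
Darcy flux q = K·i = 1.210 × 0.0076 = 0.009193 m/d
Seepage velocity v = q / n = 0.009193 / 0.40 = 0.02298 m/d
Retardation R = 1 + ρ_b·K_d/n = 1 + 1.77×2.0/0.40 = 9.850
Contaminant velocity v_c = v/R = 0.02298/9.850 = 0.002333 m/d
t = L/v_c = 854/0.002333 = 366000 d
   = 366000/365 = 1000 yr

1000 years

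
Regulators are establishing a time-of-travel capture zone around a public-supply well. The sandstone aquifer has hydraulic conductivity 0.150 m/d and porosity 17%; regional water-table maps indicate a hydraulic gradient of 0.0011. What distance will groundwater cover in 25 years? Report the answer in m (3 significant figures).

8.86 m

Darcy flux q = K·i = 0.150 × 0.0011 = 1.650e-4 m/d
v = Ki/n = 0.150·0.0011/0.17 = 9.706e-4 m/d
T = 25 yr × 365 = 9125 d
L = v × T = 9.706e-4 × 9125 = 8.857 m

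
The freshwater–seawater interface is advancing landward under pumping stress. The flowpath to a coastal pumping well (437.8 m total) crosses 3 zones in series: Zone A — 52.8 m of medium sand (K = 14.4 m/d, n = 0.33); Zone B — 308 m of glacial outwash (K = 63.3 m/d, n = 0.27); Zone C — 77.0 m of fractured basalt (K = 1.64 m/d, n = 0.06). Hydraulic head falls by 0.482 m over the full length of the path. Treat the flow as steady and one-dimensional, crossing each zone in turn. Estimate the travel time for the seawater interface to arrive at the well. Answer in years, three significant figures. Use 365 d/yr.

Steady 1-D flow in series ⇒ the Darcy flux q is identical in every zone and the zone head losses add (resistances L/K in series).
Σ(L/K) = 52.8/14.4 + 308/63.3 + 77.0/1.64 = 3.667 + 4.866 + 46.95 = 55.48 d
q = ΔH / Σ(L/K) = 0.482 / 55.48 = 0.008687 m/d (same in every zone)
Zone A: v = q/n = 0.008687/0.33 = 0.02633 m/d → t_A = 52.8/0.02633 = 2006 d
Zone B: v = q/n = 0.008687/0.27 = 0.03218 m/d → t_B = 308/0.03218 = 9573 d
Zone C: v = q/n = 0.008687/0.06 = 0.1448 m/d → t_C = 77.0/0.1448 = 531.8 d
Total t = 2006 + 9573 + 531.8 = 12110 d
   = 12110 / 365 = 33.2 yr

33.2 years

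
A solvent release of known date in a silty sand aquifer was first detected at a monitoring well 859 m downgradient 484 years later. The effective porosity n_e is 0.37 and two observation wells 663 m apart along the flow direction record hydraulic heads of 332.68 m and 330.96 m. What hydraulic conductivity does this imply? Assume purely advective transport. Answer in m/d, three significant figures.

Hydraulic gradient i = (332.68 − 330.96) / 663 = 1.72 / 663 = 0.002594
t = 484 years = 176700 d
v = L / t = 859 / 176700 = 0.004862 m/d
K = v · n / i = 0.004862 × 0.37 / 0.002594 = 0.693 m/d

0.693 m/d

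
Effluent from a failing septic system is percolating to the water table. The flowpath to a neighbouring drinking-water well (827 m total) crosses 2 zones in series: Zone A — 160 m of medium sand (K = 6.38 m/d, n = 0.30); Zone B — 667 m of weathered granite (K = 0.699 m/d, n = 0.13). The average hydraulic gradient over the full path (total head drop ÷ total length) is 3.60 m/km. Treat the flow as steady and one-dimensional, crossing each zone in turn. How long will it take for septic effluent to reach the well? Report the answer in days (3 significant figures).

Continuity: the same q passes through each zone, so ΔH = q·Σ(L_j/K_j) — the zones act as resistances in series.
Σ(L/K) = 160/6.38 + 667/0.699 = 25.08 + 954.2 = 979.3 d
K_eq = L_total / Σ(L/K) = 827 / 979.3 = 0.8445 m/d
q = K_eq · i = 0.8445 × 0.0036 = 0.003040 m/d (same in every zone)
Zone A: v = q/n = 0.003040/0.30 = 0.01013 m/d → t_A = 160/0.01013 = 15790 d
Zone B: v = q/n = 0.003040/0.13 = 0.02339 m/d → t_B = 667/0.02339 = 28520 d
Total t = 15790 + 28520 = 44310 d

44300 days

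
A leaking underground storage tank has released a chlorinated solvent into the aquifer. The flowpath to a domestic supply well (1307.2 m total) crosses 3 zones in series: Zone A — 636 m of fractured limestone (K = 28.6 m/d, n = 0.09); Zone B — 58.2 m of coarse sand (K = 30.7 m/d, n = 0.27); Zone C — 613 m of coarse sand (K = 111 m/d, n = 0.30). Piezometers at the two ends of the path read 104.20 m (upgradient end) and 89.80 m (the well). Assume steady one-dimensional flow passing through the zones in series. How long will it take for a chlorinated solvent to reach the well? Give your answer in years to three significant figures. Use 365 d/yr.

Total head drop ΔH = 104.20 − 89.80 = 14.40 m
Continuity: the same q passes through each zone, so ΔH = q·Σ(L_j/K_j) — the zones act as resistances in series.
Σ(L/K) = 636/28.6 + 58.2/30.7 + 613/111 = 22.24 + 1.896 + 5.523 = 29.66 d
q = ΔH / Σ(L/K) = 14.40 / 29.66 = 0.4856 m/d (same in every zone)
Zone A: v = q/n = 0.4856/0.09 = 5.395 m/d → t_A = 636/5.395 = 117.9 d
Zone B: v = q/n = 0.4856/0.27 = 1.798 m/d → t_B = 58.2/1.798 = 32.36 d
Zone C: v = q/n = 0.4856/0.30 = 1.619 m/d → t_C = 613/1.619 = 378.7 d
Total t = 117.9 + 32.36 + 378.7 = 529.0 d
   = 529.0 / 365 = 1.45 yr

1.45 years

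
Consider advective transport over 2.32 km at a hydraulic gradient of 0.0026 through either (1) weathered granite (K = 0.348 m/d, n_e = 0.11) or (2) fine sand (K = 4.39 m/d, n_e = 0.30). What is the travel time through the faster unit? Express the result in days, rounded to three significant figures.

Unit 1 (weathered granite): v = 0.348×0.0026/0.11 = 0.008225 m/d, t = 2320/0.008225 = 282100 d
Unit 2 (fine sand): v = 4.39×0.0026/0.30 = 0.03805 m/d, t = 2320/0.03805 = 60980 d
Faster unit: t = 61000 d

61000 days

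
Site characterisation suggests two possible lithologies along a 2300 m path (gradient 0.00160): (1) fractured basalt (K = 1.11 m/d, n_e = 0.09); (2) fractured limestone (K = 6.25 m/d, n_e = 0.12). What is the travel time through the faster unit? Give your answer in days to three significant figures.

27600 days

Unit 1 (fractured basalt): v = 1.11×0.0016/0.09 = 0.01973 m/d, t = 2300/0.01973 = 116600 d
Unit 2 (fractured limestone): v = 6.25×0.0016/0.12 = 0.08333 m/d, t = 2300/0.08333 = 27600 d
Faster unit: t = 27600 d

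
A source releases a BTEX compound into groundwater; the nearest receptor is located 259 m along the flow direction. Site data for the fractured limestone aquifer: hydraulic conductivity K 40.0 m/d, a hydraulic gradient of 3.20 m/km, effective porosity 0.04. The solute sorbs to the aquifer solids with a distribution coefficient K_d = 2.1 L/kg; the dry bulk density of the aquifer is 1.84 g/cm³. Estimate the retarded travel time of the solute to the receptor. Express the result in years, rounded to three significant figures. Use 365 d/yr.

q = Ki = 40.0 × 0.0032 = 0.1280 m/d
Average linear velocity = 0.1280 / 0.04 = 3.200 m/d
Retardation R = 1 + ρ_b·K_d/n = 1 + 1.84×2.1/0.04 = 97.60
Contaminant velocity v_c = v/R = 3.200/97.60 = 0.03279 m/d
t = L/v_c = 259/0.03279 = 7900 d
   = 7900/365 = 21.6 yr

21.6 years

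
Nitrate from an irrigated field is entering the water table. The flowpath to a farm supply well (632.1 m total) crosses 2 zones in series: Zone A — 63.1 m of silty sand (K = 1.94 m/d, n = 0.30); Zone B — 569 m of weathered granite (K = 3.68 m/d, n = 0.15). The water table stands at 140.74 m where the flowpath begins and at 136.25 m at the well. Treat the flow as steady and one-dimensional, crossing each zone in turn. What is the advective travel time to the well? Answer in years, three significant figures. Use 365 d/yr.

Total head drop ΔH = 140.74 − 136.25 = 4.49 m
Continuity: the same q passes through each zone, so ΔH = q·Σ(L_j/K_j) — the zones act as resistances in series.
Σ(L/K) = 63.1/1.94 + 569/3.68 = 32.53 + 154.6 = 187.1 d
q = ΔH / Σ(L/K) = 4.49 / 187.1 = 0.02399 m/d (same in every zone)
Zone A: v = q/n = 0.02399/0.30 = 0.07997 m/d → t_A = 63.1/0.07997 = 789.0 d
Zone B: v = q/n = 0.02399/0.15 = 0.1599 m/d → t_B = 569/0.1599 = 3557 d
Total t = 789.0 + 3557 = 4346 d
   = 4346 / 365 = 11.9 yr

11.9 years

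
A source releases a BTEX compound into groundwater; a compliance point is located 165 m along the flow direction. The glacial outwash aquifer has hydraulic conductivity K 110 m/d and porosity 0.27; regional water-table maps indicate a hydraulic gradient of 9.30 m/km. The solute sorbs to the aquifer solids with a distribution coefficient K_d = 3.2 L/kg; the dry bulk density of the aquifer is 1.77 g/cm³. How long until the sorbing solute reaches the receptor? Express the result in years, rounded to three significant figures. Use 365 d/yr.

q = Ki = 110 × 0.0093 = 1.023 m/d
v = Ki/n = 110·0.0093/0.27 = 3.789 m/d
Retardation R = 1 + ρ_b·K_d/n = 1 + 1.77×3.2/0.27 = 21.98
Contaminant velocity v_c = v/R = 3.789/21.98 = 0.1724 m/d
t = L/v_c = 165/0.1724 = 957.1 d
   = 957.1/365 = 2.62 yr

2.62 years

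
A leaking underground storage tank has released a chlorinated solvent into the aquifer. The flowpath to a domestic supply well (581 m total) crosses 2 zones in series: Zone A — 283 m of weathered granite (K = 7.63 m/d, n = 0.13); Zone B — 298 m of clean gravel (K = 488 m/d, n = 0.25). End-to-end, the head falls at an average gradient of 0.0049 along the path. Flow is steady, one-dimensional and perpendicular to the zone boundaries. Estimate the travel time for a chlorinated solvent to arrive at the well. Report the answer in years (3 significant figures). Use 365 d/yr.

4.04 years

Continuity: the same q passes through each zone, so ΔH = q·Σ(L_j/K_j) — the zones act as resistances in series.
Σ(L/K) = 283/7.63 + 298/488 = 37.09 + 0.6107 = 37.70 d
K_eq = L_total / Σ(L/K) = 581 / 37.70 = 15.41 m/d
q = K_eq · i = 15.41 × 0.0049 = 0.07551 m/d (same in every zone)
Zone A: v = q/n = 0.07551/0.13 = 0.5809 m/d → t_A = 283/0.5809 = 487.2 d
Zone B: v = q/n = 0.07551/0.25 = 0.3020 m/d → t_B = 298/0.3020 = 986.6 d
Total t = 487.2 + 986.6 = 1474 d
   = 1474 / 365 = 4.04 yr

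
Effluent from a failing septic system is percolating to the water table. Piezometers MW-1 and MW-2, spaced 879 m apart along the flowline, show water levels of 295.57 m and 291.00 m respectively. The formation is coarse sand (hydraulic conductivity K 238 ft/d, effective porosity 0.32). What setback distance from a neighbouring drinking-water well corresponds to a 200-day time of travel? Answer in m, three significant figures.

236 m

Hydraulic gradient i = (295.57 − 291.00) / 879 = 4.57 / 879 = 0.005199
K = 238 ft/d × 0.3048 = 72.54 m/d
Darcy flux q = K·i = 72.54 × 0.005199 = 0.3772 m/d
v = Ki/n = 72.54·0.005199/0.32 = 1.179 m/d
L = v × T = 1.179 × 200 = 235.7 m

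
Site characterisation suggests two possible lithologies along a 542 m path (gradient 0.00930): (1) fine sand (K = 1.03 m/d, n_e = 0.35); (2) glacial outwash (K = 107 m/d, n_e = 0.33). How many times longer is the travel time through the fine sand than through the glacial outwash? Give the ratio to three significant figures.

110

Unit 1 (fine sand): v = 1.03×0.0093/0.35 = 0.02737 m/d, t = 542/0.02737 = 19800 d
Unit 2 (glacial outwash): v = 107×0.0093/0.33 = 3.015 m/d, t = 542/3.015 = 179.7 d
t(fine sand) / t(glacial outwash) = 19800/179.7 = 110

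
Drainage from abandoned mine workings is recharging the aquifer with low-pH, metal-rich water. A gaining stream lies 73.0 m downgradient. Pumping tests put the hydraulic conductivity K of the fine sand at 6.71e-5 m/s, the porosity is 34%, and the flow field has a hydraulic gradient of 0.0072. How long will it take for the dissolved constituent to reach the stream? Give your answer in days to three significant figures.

K = 6.71e-5 m/s × 86400 s/d = 5.797 m/d
Specific discharge q = 5.797 × 0.0072 = 0.04174 m/d
Seepage velocity v = q / n = 0.04174 / 0.34 = 0.1228 m/d
t = L / v = 73.0 / 0.1228 = 594.6 d

595 days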